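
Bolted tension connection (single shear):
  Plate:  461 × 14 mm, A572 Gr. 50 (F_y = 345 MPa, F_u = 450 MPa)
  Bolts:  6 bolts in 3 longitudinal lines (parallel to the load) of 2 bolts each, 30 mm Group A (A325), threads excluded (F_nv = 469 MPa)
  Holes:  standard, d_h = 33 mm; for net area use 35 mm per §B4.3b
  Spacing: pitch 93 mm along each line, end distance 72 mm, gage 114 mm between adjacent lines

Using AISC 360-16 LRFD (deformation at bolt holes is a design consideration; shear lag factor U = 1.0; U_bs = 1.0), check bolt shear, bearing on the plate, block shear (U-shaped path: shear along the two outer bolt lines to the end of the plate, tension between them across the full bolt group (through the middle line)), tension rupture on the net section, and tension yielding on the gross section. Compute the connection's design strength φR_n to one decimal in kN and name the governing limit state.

1384.4 kN (block shear governs)

Bolt shear: A_b = π(30)²/4 = 706.86 mm². φR_n = 0.75 × 469 × 706.86 × 6 × 1 = 1491.8 kN.
Bearing (14 mm plate, F_u = 450 MPa): end bolts L_c = 72 − 33/2 = 55.5, R_n = min(1.2×55.5×14×450, 2.4×30×14×450) = 419.58 kN/bolt; interior L_c = 93 − 33 = 60, R_n = 453.6 kN/bolt. φR_n = 0.75 × (3×419.58 + 3×453.6) = 1964.7 kN.
Block shear: shear path 2×[72+1×93] = 2×165 mm, A_gv = 4620, A_nv = 2×(165 − 1.5×35)×14 = 3150 mm²; tension across gage: (228 − 2×35)×14 = 2212 mm². R_n = min(0.6×450×3150, 0.6×345×4620) + 1.0×450×2212 = min(850.5, 956.34) + 995.4 = 1845.9 kN. φR_n = 0.75 × 1845.9 = 1384.4 kN.
Tension rupture (net): A_n = (461 − 3×35)×14 = 4984 mm² (U = 1.0, A_e = A_n). φR_n = 0.75 × 450 × 4984 = 1682.1 kN.
Tension yield (gross): A_g = 461×14 = 6454 mm². φR_n = 0.90 × 345 × 6454 = 2004.0 kN.
Governing: min(1491.8, 1964.7, 1384.4, 1682.1, 2004.0) = 1384.4 kN → block shear.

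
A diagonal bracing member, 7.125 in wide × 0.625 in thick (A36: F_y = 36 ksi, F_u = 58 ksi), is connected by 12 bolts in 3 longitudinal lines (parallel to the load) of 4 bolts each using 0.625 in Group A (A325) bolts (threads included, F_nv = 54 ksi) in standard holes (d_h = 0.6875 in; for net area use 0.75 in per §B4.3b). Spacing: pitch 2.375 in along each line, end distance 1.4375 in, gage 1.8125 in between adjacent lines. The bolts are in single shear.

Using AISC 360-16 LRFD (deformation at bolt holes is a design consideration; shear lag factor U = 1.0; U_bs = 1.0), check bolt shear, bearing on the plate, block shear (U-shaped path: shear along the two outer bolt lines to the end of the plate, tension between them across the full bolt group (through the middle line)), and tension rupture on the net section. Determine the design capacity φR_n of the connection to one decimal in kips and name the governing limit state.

132.5 kips (net-section rupture governs)

Bolt shear: A_b = π(0.625)²/4 = 0.3068 in². φR_n = 0.75 × 54 × 0.3068 × 12 × 1 = 149.1 kips.
Bearing (0.625 in plate, F_u = 58 ksi): end bolts L_c = 1.4375 − 0.6875/2 = 1.09375, R_n = min(1.2×1.09375×0.625×58, 2.4×0.625×0.625×58) = 47.578 kips/bolt; interior L_c = 2.375 − 0.6875 = 1.6875, R_n = 54.375 kips/bolt. φR_n = 0.75 × (3×47.578 + 9×54.375) = 474.1 kips.
Block shear: shear path 2×[1.4375+3×2.375] = 2×8.5625 in, A_gv = 10.703, A_nv = 2×(8.5625 − 3.5×0.75)×0.625 = 7.4219 in²; tension across gage: (3.625 − 2×0.75)×0.625 = 1.3281 in². R_n = min(0.6×58×7.4219, 0.6×36×10.703) + 1.0×58×1.3281 = min(258.28, 231.18) + 77.03 = 308.21 kips. φR_n = 0.75 × 308.21 = 231.2 kips.
Tension rupture (net): A_n = (7.125 − 3×0.75)×0.625 = 3.0469 in² (U = 1.0, A_e = A_n). φR_n = 0.75 × 58 × 3.0469 = 132.5 kips.
Governing: min(149.1, 474.1, 231.2, 132.5) = 132.5 kips → net-section rupture.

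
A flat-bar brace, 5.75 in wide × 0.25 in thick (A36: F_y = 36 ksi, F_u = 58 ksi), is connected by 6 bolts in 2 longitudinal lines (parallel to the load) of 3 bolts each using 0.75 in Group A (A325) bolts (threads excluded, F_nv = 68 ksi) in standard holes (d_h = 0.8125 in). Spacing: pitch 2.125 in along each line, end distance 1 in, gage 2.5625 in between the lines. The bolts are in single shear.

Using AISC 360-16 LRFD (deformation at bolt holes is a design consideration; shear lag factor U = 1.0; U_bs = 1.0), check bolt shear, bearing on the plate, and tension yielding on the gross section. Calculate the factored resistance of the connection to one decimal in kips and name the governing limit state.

46.6 kips (gross-section yield governs)

Bolt shear: A_b = π(0.75)²/4 = 0.44179 in². φR_n = 0.75 × 68 × 0.44179 × 6 × 1 = 135.2 kips.
Bearing (0.25 in plate, F_u = 58 ksi): end bolts L_c = 1 − 0.8125/2 = 0.59375, R_n = min(1.2×0.59375×0.25×58, 2.4×0.75×0.25×58) = 10.331 kips/bolt; interior L_c = 2.125 − 0.8125 = 1.3125, R_n = 22.838 kips/bolt. φR_n = 0.75 × (2×10.331 + 4×22.838) = 84.0 kips.
Tension yield (gross): A_g = 5.75×0.25 = 1.4375 in². φR_n = 0.90 × 36 × 1.4375 = 46.6 kips.
Governing: min(135.2, 84.0, 46.6) = 46.6 kips → gross-section yield.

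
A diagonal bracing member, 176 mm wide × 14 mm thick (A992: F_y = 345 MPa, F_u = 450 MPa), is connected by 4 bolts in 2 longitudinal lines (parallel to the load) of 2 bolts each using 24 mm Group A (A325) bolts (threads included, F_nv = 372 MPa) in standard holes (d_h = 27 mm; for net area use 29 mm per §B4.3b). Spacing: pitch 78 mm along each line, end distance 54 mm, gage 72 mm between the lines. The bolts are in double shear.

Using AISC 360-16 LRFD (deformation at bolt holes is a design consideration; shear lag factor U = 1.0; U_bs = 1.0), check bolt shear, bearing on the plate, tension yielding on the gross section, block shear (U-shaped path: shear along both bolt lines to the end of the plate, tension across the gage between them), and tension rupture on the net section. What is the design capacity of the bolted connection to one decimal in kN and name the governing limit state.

Bolt shear: A_b = π(24)²/4 = 452.39 mm². φR_n = 0.75 × 372 × 452.39 × 4 × 2 = 1009.7 kN.
Bearing (14 mm plate, F_u = 450 MPa): end bolts L_c = 54 − 27/2 = 40.5, R_n = min(1.2×40.5×14×450, 2.4×24×14×450) = 306.18 kN/bolt; interior L_c = 78 − 27 = 51, R_n = 362.88 kN/bolt. φR_n = 0.75 × (2×306.18 + 2×362.88) = 1003.6 kN.
Tension yield (gross): A_g = 176×14 = 2464 mm². φR_n = 0.90 × 345 × 2464 = 765.1 kN.
Block shear: shear path 2×[54+1×78] = 2×132 mm, A_gv = 3696, A_nv = 2×(132 − 1.5×29)×14 = 2478 mm²; tension across gage: (72 − 1×29)×14 = 602 mm². R_n = min(0.6×450×2478, 0.6×345×3696) + 1.0×450×602 = min(669.06, 765.07) + 270.9 = 939.96 kN. φR_n = 0.75 × 939.96 = 705.0 kN.
Tension rupture (net): A_n = (176 − 2×29)×14 = 1652 mm² (U = 1.0, A_e = A_n). φR_n = 0.75 × 450 × 1652 = 557.6 kN.
Governing: min(1009.7, 1003.6, 765.1, 705.0, 557.6) = 557.6 kN → net-section rupture.

557.6 kN (net-section rupture governs)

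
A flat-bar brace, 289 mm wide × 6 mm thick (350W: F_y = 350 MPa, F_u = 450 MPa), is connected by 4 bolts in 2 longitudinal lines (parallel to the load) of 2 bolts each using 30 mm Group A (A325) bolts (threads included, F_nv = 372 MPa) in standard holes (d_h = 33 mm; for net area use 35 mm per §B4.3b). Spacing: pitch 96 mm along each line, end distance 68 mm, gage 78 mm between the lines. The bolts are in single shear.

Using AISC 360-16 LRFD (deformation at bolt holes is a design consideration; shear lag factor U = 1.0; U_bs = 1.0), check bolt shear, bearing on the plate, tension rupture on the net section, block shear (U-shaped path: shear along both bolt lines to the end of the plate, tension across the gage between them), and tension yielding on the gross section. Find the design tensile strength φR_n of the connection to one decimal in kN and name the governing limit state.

Bolt shear: A_b = π(30)²/4 = 706.86 mm². φR_n = 0.75 × 372 × 706.86 × 4 × 1 = 788.9 kN.
Bearing (6 mm plate, F_u = 450 MPa): end bolts L_c = 68 − 33/2 = 51.5, R_n = min(1.2×51.5×6×450, 2.4×30×6×450) = 166.86 kN/bolt; interior L_c = 96 − 33 = 63, R_n = 194.4 kN/bolt. φR_n = 0.75 × (2×166.86 + 2×194.4) = 541.9 kN.
Tension rupture (net): A_n = (289 − 2×35)×6 = 1314 mm² (U = 1.0, A_e = A_n). φR_n = 0.75 × 450 × 1314 = 443.5 kN.
Block shear: shear path 2×[68+1×96] = 2×164 mm, A_gv = 1968, A_nv = 2×(164 − 1.5×35)×6 = 1338 mm²; tension across gage: (78 − 1×35)×6 = 258 mm². R_n = min(0.6×450×1338, 0.6×350×1968) + 1.0×450×258 = min(361.26, 413.28) + 116.1 = 477.36 kN. φR_n = 0.75 × 477.36 = 358.0 kN.
Tension yield (gross): A_g = 289×6 = 1734 mm². φR_n = 0.90 × 350 × 1734 = 546.2 kN.
Governing: min(788.9, 541.9, 443.5, 358.0, 546.2) = 358.0 kN → block shear.

358.0 kN (block shear governs)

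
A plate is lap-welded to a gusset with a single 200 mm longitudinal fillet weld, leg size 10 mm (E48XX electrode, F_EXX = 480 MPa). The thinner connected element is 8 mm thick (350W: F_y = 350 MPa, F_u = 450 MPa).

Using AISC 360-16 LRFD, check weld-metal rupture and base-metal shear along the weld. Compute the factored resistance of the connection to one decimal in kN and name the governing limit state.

305.4 kN (weld metal governs)

Weld metal: throat = 0.707×10 = 7.07 mm, L = 200 mm. φR_n = 0.75 × 0.6 × 480 × 7.07 × 200 = 305.4 kN.
Base metal shear (8 mm plate): yield φR_n = 1.0×0.6×350×8×200 = 336.0 kN; rupture φR_n = 0.75×0.6×450×8×200 = 324.0 kN; take 324.0 kN (rupture).
Governing: min(305.4, 324.0) = 305.4 kN → weld metal.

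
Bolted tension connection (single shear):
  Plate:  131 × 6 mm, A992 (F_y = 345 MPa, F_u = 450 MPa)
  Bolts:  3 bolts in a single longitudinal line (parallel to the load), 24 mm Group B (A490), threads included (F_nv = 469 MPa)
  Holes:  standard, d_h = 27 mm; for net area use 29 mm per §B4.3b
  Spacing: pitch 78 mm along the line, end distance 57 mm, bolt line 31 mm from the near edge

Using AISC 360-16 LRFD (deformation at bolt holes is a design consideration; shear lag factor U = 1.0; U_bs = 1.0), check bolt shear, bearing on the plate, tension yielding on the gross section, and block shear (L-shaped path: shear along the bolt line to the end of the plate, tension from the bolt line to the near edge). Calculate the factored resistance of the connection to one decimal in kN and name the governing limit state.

204.1 kN (block shear governs)

Bolt shear: A_b = π(24)²/4 = 452.39 mm². φR_n = 0.75 × 469 × 452.39 × 3 × 1 = 477.4 kN.
Bearing (6 mm plate, F_u = 450 MPa): end bolts L_c = 57 − 27/2 = 43.5, R_n = min(1.2×43.5×6×450, 2.4×24×6×450) = 140.94 kN/bolt; interior L_c = 78 − 27 = 51, R_n = 155.52 kN/bolt. φR_n = 0.75 × (1×140.94 + 2×155.52) = 339.0 kN.
Tension yield (gross): A_g = 131×6 = 786 mm². φR_n = 0.90 × 345 × 786 = 244.1 kN.
Block shear: shear path 1×[57+2×78] = 1×213 mm, A_gv = 1278, A_nv = 1×(213 − 2.5×29)×6 = 843 mm²; tension to near edge: (31 − 0.5×29)×6 = 99 mm². R_n = min(0.6×450×843, 0.6×345×1278) + 1.0×450×99 = min(227.61, 264.55) + 44.55 = 272.16 kN. φR_n = 0.75 × 272.16 = 204.1 kN.
Governing: min(477.4, 339.0, 244.1, 204.1) = 204.1 kN → block shear.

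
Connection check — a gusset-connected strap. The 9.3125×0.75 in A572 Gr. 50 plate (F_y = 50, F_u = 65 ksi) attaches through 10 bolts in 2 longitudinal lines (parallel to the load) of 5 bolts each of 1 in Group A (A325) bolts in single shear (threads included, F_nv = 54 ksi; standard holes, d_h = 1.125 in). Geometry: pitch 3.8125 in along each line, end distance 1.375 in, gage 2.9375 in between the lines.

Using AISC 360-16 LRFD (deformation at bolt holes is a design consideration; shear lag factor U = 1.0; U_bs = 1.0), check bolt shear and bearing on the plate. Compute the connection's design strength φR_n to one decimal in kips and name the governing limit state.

Bolt shear: A_b = π(1)²/4 = 0.7854 in². φR_n = 0.75 × 54 × 0.7854 × 10 × 1 = 318.1 kips.
Bearing (0.75 in plate, F_u = 65 ksi): end bolts L_c = 1.375 − 1.125/2 = 0.8125, R_n = min(1.2×0.8125×0.75×65, 2.4×1×0.75×65) = 47.531 kips/bolt; interior L_c = 3.8125 − 1.125 = 2.6875, R_n = 117 kips/bolt. φR_n = 0.75 × (2×47.531 + 8×117) = 773.3 kips.
Governing: min(318.1, 773.3) = 318.1 kips → bolt shear.

318.1 kips (bolt shear governs)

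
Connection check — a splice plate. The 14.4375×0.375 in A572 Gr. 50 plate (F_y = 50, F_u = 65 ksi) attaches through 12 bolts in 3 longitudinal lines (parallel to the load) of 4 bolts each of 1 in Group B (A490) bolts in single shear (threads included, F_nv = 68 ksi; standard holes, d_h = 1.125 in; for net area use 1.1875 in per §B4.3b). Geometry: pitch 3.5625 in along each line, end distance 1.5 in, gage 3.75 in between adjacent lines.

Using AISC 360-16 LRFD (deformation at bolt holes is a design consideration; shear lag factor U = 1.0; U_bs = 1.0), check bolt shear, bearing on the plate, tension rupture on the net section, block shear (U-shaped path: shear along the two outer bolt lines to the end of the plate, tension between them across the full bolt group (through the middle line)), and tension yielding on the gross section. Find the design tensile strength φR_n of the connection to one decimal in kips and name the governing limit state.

198.8 kips (net-section rupture governs)

Bolt shear: A_b = π(1)²/4 = 0.7854 in². φR_n = 0.75 × 68 × 0.7854 × 12 × 1 = 480.7 kips.
Bearing (0.375 in plate, F_u = 65 ksi): end bolts L_c = 1.5 − 1.125/2 = 0.9375, R_n = min(1.2×0.9375×0.375×65, 2.4×1×0.375×65) = 27.422 kips/bolt; interior L_c = 3.5625 − 1.125 = 2.4375, R_n = 58.5 kips/bolt. φR_n = 0.75 × (3×27.422 + 9×58.5) = 456.6 kips.
Tension rupture (net): A_n = (14.4375 − 3×1.1875)×0.375 = 4.0781 in² (U = 1.0, A_e = A_n). φR_n = 0.75 × 65 × 4.0781 = 198.8 kips.
Block shear: shear path 2×[1.5+3×3.5625] = 2×12.1875 in, A_gv = 9.1406, A_nv = 2×(12.1875 − 3.5×1.1875)×0.375 = 6.0234 in²; tension across gage: (7.5 − 2×1.1875)×0.375 = 1.9219 in². R_n = min(0.6×65×6.0234, 0.6×50×9.1406) + 1.0×65×1.9219 = min(234.91, 274.22) + 124.92 = 359.83 kips. φR_n = 0.75 × 359.83 = 269.9 kips.
Tension yield (gross): A_g = 14.4375×0.375 = 5.4141 in². φR_n = 0.90 × 50 × 5.4141 = 243.6 kips.
Governing: min(480.7, 456.6, 198.8, 269.9, 243.6) = 198.8 kips → net-section rupture.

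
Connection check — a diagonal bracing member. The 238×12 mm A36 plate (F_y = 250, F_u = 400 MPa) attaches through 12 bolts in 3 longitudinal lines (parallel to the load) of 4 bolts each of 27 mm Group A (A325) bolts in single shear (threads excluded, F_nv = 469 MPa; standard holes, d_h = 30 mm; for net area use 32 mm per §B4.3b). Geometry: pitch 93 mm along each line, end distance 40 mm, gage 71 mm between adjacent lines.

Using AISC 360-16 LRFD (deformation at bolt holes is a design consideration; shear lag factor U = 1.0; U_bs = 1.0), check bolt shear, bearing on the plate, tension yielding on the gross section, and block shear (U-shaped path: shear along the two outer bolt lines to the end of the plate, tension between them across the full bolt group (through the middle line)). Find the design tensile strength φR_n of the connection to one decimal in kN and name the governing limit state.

Bolt shear: A_b = π(27)²/4 = 572.56 mm². φR_n = 0.75 × 469 × 572.56 × 12 × 1 = 2416.8 kN.
Bearing (12 mm plate, F_u = 400 MPa): end bolts L_c = 40 − 30/2 = 25, R_n = min(1.2×25×12×400, 2.4×27×12×400) = 144 kN/bolt; interior L_c = 93 − 30 = 63, R_n = 311.04 kN/bolt. φR_n = 0.75 × (3×144 + 9×311.04) = 2423.5 kN.
Tension yield (gross): A_g = 238×12 = 2856 mm². φR_n = 0.90 × 250 × 2856 = 642.6 kN.
Block shear: shear path 2×[40+3×93] = 2×319 mm, A_gv = 7656, A_nv = 2×(319 − 3.5×32)×12 = 4968 mm²; tension across gage: (142 − 2×32)×12 = 936 mm². R_n = min(0.6×400×4968, 0.6×250×7656) + 1.0×400×936 = min(1192.3, 1148.4) + 374.4 = 1522.8 kN. φR_n = 0.75 × 1522.8 = 1142.1 kN.
Governing: min(2416.8, 2423.5, 642.6, 1142.1) = 642.6 kN → gross-section yield.

642.6 kN (gross-section yield governs)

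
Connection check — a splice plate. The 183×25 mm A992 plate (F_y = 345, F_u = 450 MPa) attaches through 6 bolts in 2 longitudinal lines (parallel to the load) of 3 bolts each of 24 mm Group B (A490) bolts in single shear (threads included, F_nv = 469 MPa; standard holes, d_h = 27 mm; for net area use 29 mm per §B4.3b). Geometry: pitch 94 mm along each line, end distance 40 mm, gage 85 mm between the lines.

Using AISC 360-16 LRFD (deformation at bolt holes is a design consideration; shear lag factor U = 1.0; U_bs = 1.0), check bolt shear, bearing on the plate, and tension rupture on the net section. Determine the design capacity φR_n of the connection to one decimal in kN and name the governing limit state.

Bolt shear: A_b = π(24)²/4 = 452.39 mm². φR_n = 0.75 × 469 × 452.39 × 6 × 1 = 954.8 kN.
Bearing (25 mm plate, F_u = 450 MPa): end bolts L_c = 40 − 27/2 = 26.5, R_n = min(1.2×26.5×25×450, 2.4×24×25×450) = 357.75 kN/bolt; interior L_c = 94 − 27 = 67, R_n = 648 kN/bolt. φR_n = 0.75 × (2×357.75 + 4×648) = 2480.6 kN.
Tension rupture (net): A_n = (183 − 2×29)×25 = 3125 mm² (U = 1.0, A_e = A_n). φR_n = 0.75 × 450 × 3125 = 1054.7 kN.
Governing: min(954.8, 2480.6, 1054.7) = 954.8 kN → bolt shear.

954.8 kN (bolt shear governs)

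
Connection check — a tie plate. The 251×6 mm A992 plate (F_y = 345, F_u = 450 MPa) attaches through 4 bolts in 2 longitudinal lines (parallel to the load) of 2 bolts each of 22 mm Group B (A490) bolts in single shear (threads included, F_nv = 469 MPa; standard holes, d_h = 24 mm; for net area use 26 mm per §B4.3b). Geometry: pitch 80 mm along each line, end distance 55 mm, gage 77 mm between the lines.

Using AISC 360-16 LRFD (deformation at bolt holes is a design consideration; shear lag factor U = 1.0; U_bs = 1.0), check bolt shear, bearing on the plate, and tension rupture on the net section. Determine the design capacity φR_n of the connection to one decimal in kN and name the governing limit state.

Bolt shear: A_b = π(22)²/4 = 380.13 mm². φR_n = 0.75 × 469 × 380.13 × 4 × 1 = 534.8 kN.
Bearing (6 mm plate, F_u = 450 MPa): end bolts L_c = 55 − 24/2 = 43, R_n = min(1.2×43×6×450, 2.4×22×6×450) = 139.32 kN/bolt; interior L_c = 80 − 24 = 56, R_n = 142.56 kN/bolt. φR_n = 0.75 × (2×139.32 + 2×142.56) = 422.8 kN.
Tension rupture (net): A_n = (251 − 2×26)×6 = 1194 mm² (U = 1.0, A_e = A_n). φR_n = 0.75 × 450 × 1194 = 403.0 kN.
Governing: min(534.8, 422.8, 403.0) = 403.0 kN → net-section rupture.

403.0 kN (net-section rupture governs)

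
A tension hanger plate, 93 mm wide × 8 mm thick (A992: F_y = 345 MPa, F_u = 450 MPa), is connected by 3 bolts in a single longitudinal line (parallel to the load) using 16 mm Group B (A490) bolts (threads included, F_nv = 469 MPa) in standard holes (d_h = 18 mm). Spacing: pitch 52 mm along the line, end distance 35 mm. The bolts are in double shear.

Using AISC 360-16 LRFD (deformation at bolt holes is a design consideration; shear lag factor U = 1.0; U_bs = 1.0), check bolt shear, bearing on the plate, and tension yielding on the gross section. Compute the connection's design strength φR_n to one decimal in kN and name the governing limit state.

Bolt shear: A_b = π(16)²/4 = 201.06 mm². φR_n = 0.75 × 469 × 201.06 × 3 × 2 = 424.3 kN.
Bearing (8 mm plate, F_u = 450 MPa): end bolts L_c = 35 − 18/2 = 26, R_n = min(1.2×26×8×450, 2.4×16×8×450) = 112.32 kN/bolt; interior L_c = 52 − 18 = 34, R_n = 138.24 kN/bolt. φR_n = 0.75 × (1×112.32 + 2×138.24) = 291.6 kN.
Tension yield (gross): A_g = 93×8 = 744 mm². φR_n = 0.90 × 345 × 744 = 231.0 kN.
Governing: min(424.3, 291.6, 231.0) = 231.0 kN → gross-section yield.

231.0 kN (gross-section yield governs)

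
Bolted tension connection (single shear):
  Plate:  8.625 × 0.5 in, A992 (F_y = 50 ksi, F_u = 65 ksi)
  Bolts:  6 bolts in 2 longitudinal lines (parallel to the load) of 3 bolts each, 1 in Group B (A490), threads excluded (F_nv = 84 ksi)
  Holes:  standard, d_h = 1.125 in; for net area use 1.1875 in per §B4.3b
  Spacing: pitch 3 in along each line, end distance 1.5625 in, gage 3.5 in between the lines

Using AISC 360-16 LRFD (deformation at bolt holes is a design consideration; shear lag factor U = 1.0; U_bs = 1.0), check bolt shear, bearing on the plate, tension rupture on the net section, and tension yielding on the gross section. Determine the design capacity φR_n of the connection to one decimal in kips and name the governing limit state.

Bolt shear: A_b = π(1)²/4 = 0.7854 in². φR_n = 0.75 × 84 × 0.7854 × 6 × 1 = 296.9 kips.
Bearing (0.5 in plate, F_u = 65 ksi): end bolts L_c = 1.5625 − 1.125/2 = 1, R_n = min(1.2×1×0.5×65, 2.4×1×0.5×65) = 39 kips/bolt; interior L_c = 3 − 1.125 = 1.875, R_n = 73.125 kips/bolt. φR_n = 0.75 × (2×39 + 4×73.125) = 277.9 kips.
Tension rupture (net): A_n = (8.625 − 2×1.1875)×0.5 = 3.125 in² (U = 1.0, A_e = A_n). φR_n = 0.75 × 65 × 3.125 = 152.3 kips.
Tension yield (gross): A_g = 8.625×0.5 = 4.3125 in². φR_n = 0.90 × 50 × 4.3125 = 194.1 kips.
Governing: min(296.9, 277.9, 152.3, 194.1) = 152.3 kips → net-section rupture.

152.3 kips (net-section rupture governs)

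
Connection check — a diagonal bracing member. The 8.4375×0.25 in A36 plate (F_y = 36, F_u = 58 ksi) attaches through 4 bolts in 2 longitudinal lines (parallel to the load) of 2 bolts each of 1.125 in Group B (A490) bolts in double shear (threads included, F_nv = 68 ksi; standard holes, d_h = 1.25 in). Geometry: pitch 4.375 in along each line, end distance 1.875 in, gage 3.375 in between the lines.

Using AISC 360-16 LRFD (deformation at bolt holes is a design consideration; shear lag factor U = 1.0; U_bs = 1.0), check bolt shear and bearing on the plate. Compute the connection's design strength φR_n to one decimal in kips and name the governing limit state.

91.4 kips (bearing governs)

Bolt shear: A_b = π(1.125)²/4 = 0.99402 in². φR_n = 0.75 × 68 × 0.99402 × 4 × 2 = 405.6 kips.
Bearing (0.25 in plate, F_u = 58 ksi): end bolts L_c = 1.875 − 1.25/2 = 1.25, R_n = min(1.2×1.25×0.25×58, 2.4×1.125×0.25×58) = 21.75 kips/bolt; interior L_c = 4.375 − 1.25 = 3.125, R_n = 39.15 kips/bolt. φR_n = 0.75 × (2×21.75 + 2×39.15) = 91.4 kips.
Governing: min(405.6, 91.4) = 91.4 kips → bearing.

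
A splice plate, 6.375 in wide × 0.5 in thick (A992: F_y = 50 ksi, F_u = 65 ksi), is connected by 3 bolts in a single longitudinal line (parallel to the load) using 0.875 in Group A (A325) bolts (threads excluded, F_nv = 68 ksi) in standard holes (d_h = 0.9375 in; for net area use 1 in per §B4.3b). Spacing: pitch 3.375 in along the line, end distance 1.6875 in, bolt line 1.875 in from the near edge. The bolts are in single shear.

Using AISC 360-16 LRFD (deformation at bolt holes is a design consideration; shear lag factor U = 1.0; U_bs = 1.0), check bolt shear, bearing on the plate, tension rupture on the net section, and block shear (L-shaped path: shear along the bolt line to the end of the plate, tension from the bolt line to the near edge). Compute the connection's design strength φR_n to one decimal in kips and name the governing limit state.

Bolt shear: A_b = π(0.875)²/4 = 0.60132 in². φR_n = 0.75 × 68 × 0.60132 × 3 × 1 = 92.0 kips.
Bearing (0.5 in plate, F_u = 65 ksi): end bolts L_c = 1.6875 − 0.9375/2 = 1.21875, R_n = min(1.2×1.21875×0.5×65, 2.4×0.875×0.5×65) = 47.531 kips/bolt; interior L_c = 3.375 − 0.9375 = 2.4375, R_n = 68.25 kips/bolt. φR_n = 0.75 × (1×47.531 + 2×68.25) = 138.0 kips.
Tension rupture (net): A_n = (6.375 − 1×1)×0.5 = 2.6875 in² (U = 1.0, A_e = A_n). φR_n = 0.75 × 65 × 2.6875 = 131.0 kips.
Block shear: shear path 1×[1.6875+2×3.375] = 1×8.4375 in, A_gv = 4.2188, A_nv = 1×(8.4375 − 2.5×1)×0.5 = 2.9688 in²; tension to near edge: (1.875 − 0.5×1)×0.5 = 0.6875 in². R_n = min(0.6×65×2.9688, 0.6×50×4.2188) + 1.0×65×0.6875 = min(115.78, 126.56) + 44.688 = 160.47 kips. φR_n = 0.75 × 160.47 = 120.4 kips.
Governing: min(92.0, 138.0, 131.0, 120.4) = 92.0 kips → bolt shear.

92.0 kips (bolt shear governs)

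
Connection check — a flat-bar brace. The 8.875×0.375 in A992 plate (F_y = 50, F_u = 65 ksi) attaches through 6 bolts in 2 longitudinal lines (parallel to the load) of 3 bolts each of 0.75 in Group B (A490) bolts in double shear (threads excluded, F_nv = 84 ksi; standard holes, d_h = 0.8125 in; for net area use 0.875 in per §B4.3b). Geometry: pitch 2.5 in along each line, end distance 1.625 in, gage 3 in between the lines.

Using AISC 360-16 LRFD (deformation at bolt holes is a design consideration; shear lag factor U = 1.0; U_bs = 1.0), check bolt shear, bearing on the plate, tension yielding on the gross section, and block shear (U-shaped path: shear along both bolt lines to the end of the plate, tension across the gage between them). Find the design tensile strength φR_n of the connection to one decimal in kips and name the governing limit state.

136.2 kips (block shear governs)

Bolt shear: A_b = π(0.75)²/4 = 0.44179 in². φR_n = 0.75 × 84 × 0.44179 × 6 × 2 = 334.0 kips.
Bearing (0.375 in plate, F_u = 65 ksi): end bolts L_c = 1.625 − 0.8125/2 = 1.21875, R_n = min(1.2×1.21875×0.375×65, 2.4×0.75×0.375×65) = 35.648 kips/bolt; interior L_c = 2.5 − 0.8125 = 1.6875, R_n = 43.875 kips/bolt. φR_n = 0.75 × (2×35.648 + 4×43.875) = 185.1 kips.
Tension yield (gross): A_g = 8.875×0.375 = 3.3281 in². φR_n = 0.90 × 50 × 3.3281 = 149.8 kips.
Block shear: shear path 2×[1.625+2×2.5] = 2×6.625 in, A_gv = 4.9688, A_nv = 2×(6.625 − 2.5×0.875)×0.375 = 3.3281 in²; tension across gage: (3 − 1×0.875)×0.375 = 0.79688 in². R_n = min(0.6×65×3.3281, 0.6×50×4.9688) + 1.0×65×0.79688 = min(129.8, 149.06) + 51.797 = 181.6 kips. φR_n = 0.75 × 181.6 = 136.2 kips.
Governing: min(334.0, 185.1, 149.8, 136.2) = 136.2 kips → block shear.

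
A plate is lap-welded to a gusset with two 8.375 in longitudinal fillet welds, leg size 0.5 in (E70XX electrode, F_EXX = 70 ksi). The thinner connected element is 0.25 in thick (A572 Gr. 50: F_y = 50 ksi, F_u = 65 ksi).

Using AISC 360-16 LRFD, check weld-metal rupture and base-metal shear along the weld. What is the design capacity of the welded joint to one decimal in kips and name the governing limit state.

Weld metal: throat = 0.707×0.5 = 0.3535 in, L = 2×8.375 = 16.75 in. φR_n = 0.75 × 0.6 × 70 × 0.3535 × 16.75 = 186.5 kips.
Base metal shear (0.25 in plate): yield φR_n = 1.0×0.6×50×0.25×16.75 = 125.6 kips; rupture φR_n = 0.75×0.6×65×0.25×16.75 = 122.5 kips; take 122.5 kips (rupture).
Governing: min(186.5, 122.5) = 122.5 kips → base-metal shear.

122.5 kips (base-metal shear governs)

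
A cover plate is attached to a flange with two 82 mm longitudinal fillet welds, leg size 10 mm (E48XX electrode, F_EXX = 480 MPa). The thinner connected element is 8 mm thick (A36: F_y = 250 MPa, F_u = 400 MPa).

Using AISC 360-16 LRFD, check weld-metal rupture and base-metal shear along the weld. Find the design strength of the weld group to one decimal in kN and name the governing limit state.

196.8 kN (base-metal shear governs)

Weld metal: throat = 0.707×10 = 7.07 mm, L = 2×82 = 164 mm. φR_n = 0.75 × 0.6 × 480 × 7.07 × 164 = 250.4 kN.
Base metal shear (8 mm plate): yield φR_n = 1.0×0.6×250×8×164 = 196.8 kN; rupture φR_n = 0.75×0.6×400×8×164 = 236.2 kN; take 196.8 kN (yield).
Governing: min(250.4, 196.8) = 196.8 kN → base-metal shear.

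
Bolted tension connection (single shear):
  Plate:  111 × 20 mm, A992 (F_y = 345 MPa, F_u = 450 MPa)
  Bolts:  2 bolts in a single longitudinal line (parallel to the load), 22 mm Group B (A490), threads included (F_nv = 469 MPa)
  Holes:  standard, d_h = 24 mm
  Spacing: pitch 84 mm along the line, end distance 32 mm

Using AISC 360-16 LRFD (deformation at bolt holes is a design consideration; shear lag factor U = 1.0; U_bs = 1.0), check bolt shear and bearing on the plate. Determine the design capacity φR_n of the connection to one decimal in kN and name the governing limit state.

267.4 kN (bolt shear governs)

Bolt shear: A_b = π(22)²/4 = 380.13 mm². φR_n = 0.75 × 469 × 380.13 × 2 × 1 = 267.4 kN.
Bearing (20 mm plate, F_u = 450 MPa): end bolts L_c = 32 − 24/2 = 20, R_n = min(1.2×20×20×450, 2.4×22×20×450) = 216 kN/bolt; interior L_c = 84 − 24 = 60, R_n = 475.2 kN/bolt. φR_n = 0.75 × (1×216 + 1×475.2) = 518.4 kN.
Governing: min(267.4, 518.4) = 267.4 kN → bolt shear.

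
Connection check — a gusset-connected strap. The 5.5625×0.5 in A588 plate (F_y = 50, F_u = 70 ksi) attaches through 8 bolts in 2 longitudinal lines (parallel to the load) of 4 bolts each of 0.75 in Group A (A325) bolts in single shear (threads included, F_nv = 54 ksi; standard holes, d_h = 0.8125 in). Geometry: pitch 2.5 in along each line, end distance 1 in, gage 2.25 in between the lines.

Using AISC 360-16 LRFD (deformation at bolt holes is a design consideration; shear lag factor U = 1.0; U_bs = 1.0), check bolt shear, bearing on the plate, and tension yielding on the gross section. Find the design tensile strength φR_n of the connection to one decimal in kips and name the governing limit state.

Bolt shear: A_b = π(0.75)²/4 = 0.44179 in². φR_n = 0.75 × 54 × 0.44179 × 8 × 1 = 143.1 kips.
Bearing (0.5 in plate, F_u = 70 ksi): end bolts L_c = 1 − 0.8125/2 = 0.59375, R_n = min(1.2×0.59375×0.5×70, 2.4×0.75×0.5×70) = 24.938 kips/bolt; interior L_c = 2.5 − 0.8125 = 1.6875, R_n = 63 kips/bolt. φR_n = 0.75 × (2×24.938 + 6×63) = 320.9 kips.
Tension yield (gross): A_g = 5.5625×0.5 = 2.7813 in². φR_n = 0.90 × 50 × 2.7813 = 125.2 kips.
Governing: min(143.1, 320.9, 125.2) = 125.2 kips → gross-section yield.

125.2 kips (gross-section yield governs)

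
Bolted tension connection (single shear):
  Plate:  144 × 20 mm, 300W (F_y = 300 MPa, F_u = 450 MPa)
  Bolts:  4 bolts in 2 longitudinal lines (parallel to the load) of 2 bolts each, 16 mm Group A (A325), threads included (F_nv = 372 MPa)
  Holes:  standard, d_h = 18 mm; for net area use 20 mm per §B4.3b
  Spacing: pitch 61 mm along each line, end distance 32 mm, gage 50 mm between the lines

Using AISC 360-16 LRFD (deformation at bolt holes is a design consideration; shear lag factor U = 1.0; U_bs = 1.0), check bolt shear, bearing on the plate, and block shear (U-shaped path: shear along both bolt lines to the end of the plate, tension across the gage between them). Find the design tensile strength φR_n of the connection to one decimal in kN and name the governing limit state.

224.4 kN (bolt shear governs)

Bolt shear: A_b = π(16)²/4 = 201.06 mm². φR_n = 0.75 × 372 × 201.06 × 4 × 1 = 224.4 kN.
Bearing (20 mm plate, F_u = 450 MPa): end bolts L_c = 32 − 18/2 = 23, R_n = min(1.2×23×20×450, 2.4×16×20×450) = 248.4 kN/bolt; interior L_c = 61 − 18 = 43, R_n = 345.6 kN/bolt. φR_n = 0.75 × (2×248.4 + 2×345.6) = 891.0 kN.
Block shear: shear path 2×[32+1×61] = 2×93 mm, A_gv = 3720, A_nv = 2×(93 − 1.5×20)×20 = 2520 mm²; tension across gage: (50 − 1×20)×20 = 600 mm². R_n = min(0.6×450×2520, 0.6×300×3720) + 1.0×450×600 = min(680.4, 669.6) + 270 = 939.6 kN. φR_n = 0.75 × 939.6 = 704.7 kN.
Governing: min(224.4, 891.0, 704.7) = 224.4 kN → bolt shear.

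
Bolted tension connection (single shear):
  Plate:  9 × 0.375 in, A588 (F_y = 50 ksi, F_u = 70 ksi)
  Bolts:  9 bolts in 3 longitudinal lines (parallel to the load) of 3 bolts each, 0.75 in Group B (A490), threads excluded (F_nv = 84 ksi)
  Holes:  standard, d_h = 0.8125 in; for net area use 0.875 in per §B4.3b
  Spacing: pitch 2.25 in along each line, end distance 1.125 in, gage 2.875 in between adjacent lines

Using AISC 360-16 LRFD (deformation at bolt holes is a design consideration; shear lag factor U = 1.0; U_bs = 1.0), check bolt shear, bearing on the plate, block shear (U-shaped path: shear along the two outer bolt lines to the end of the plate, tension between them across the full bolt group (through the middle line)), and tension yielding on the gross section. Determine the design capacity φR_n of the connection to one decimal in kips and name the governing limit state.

Bolt shear: A_b = π(0.75)²/4 = 0.44179 in². φR_n = 0.75 × 84 × 0.44179 × 9 × 1 = 250.5 kips.
Bearing (0.375 in plate, F_u = 70 ksi): end bolts L_c = 1.125 − 0.8125/2 = 0.71875, R_n = min(1.2×0.71875×0.375×70, 2.4×0.75×0.375×70) = 22.641 kips/bolt; interior L_c = 2.25 − 0.8125 = 1.4375, R_n = 45.281 kips/bolt. φR_n = 0.75 × (3×22.641 + 6×45.281) = 254.7 kips.
Block shear: shear path 2×[1.125+2×2.25] = 2×5.625 in, A_gv = 4.2188, A_nv = 2×(5.625 − 2.5×0.875)×0.375 = 2.5781 in²; tension across gage: (5.75 − 2×0.875)×0.375 = 1.5 in². R_n = min(0.6×70×2.5781, 0.6×50×4.2188) + 1.0×70×1.5 = min(108.28, 126.56) + 105 = 213.28 kips. φR_n = 0.75 × 213.28 = 160.0 kips.
Tension yield (gross): A_g = 9×0.375 = 3.375 in². φR_n = 0.90 × 50 × 3.375 = 151.9 kips.
Governing: min(250.5, 254.7, 160.0, 151.9) = 151.9 kips → gross-section yield.

151.9 kips (gross-section yield governs)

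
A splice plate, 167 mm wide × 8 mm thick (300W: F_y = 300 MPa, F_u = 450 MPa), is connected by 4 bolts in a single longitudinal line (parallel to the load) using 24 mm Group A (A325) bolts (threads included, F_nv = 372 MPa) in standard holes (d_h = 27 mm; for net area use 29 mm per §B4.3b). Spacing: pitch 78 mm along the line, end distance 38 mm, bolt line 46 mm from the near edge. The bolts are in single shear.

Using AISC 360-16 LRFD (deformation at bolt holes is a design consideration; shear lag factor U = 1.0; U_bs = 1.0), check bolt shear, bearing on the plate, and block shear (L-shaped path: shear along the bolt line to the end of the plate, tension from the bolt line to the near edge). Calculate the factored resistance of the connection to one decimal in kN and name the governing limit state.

361.3 kN (block shear governs)

Bolt shear: A_b = π(24)²/4 = 452.39 mm². φR_n = 0.75 × 372 × 452.39 × 4 × 1 = 504.9 kN.
Bearing (8 mm plate, F_u = 450 MPa): end bolts L_c = 38 − 27/2 = 24.5, R_n = min(1.2×24.5×8×450, 2.4×24×8×450) = 105.84 kN/bolt; interior L_c = 78 − 27 = 51, R_n = 207.36 kN/bolt. φR_n = 0.75 × (1×105.84 + 3×207.36) = 545.9 kN.
Block shear: shear path 1×[38+3×78] = 1×272 mm, A_gv = 2176, A_nv = 1×(272 − 3.5×29)×8 = 1364 mm²; tension to near edge: (46 − 0.5×29)×8 = 252 mm². R_n = min(0.6×450×1364, 0.6×300×2176) + 1.0×450×252 = min(368.28, 391.68) + 113.4 = 481.68 kN. φR_n = 0.75 × 481.68 = 361.3 kN.
Governing: min(504.9, 545.9, 361.3) = 361.3 kN → block shear.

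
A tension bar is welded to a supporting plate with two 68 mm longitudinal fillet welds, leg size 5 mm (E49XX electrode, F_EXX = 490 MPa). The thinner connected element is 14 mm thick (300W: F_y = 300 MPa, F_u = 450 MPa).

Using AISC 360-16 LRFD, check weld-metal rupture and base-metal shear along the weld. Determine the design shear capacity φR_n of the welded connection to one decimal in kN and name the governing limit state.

Weld metal: throat = 0.707×5 = 3.535 mm, L = 2×68 = 136 mm. φR_n = 0.75 × 0.6 × 490 × 3.535 × 136 = 106.0 kN.
Base metal shear (14 mm plate): yield φR_n = 1.0×0.6×300×14×136 = 342.7 kN; rupture φR_n = 0.75×0.6×450×14×136 = 385.6 kN; take 342.7 kN (yield).
Governing: min(106.0, 342.7) = 106.0 kN → weld metal.

106.0 kN (weld metal governs)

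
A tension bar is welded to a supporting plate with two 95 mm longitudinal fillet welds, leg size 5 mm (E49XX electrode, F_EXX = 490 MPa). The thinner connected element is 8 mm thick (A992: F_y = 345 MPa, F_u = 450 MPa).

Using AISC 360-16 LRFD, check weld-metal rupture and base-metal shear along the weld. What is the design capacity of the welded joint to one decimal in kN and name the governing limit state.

148.1 kN (weld metal governs)

Weld metal: throat = 0.707×5 = 3.535 mm, L = 2×95 = 190 mm. φR_n = 0.75 × 0.6 × 490 × 3.535 × 190 = 148.1 kN.
Base metal shear (8 mm plate): yield φR_n = 1.0×0.6×345×8×190 = 314.6 kN; rupture φR_n = 0.75×0.6×450×8×190 = 307.8 kN; take 307.8 kN (rupture).
Governing: min(148.1, 307.8) = 148.1 kN → weld metal.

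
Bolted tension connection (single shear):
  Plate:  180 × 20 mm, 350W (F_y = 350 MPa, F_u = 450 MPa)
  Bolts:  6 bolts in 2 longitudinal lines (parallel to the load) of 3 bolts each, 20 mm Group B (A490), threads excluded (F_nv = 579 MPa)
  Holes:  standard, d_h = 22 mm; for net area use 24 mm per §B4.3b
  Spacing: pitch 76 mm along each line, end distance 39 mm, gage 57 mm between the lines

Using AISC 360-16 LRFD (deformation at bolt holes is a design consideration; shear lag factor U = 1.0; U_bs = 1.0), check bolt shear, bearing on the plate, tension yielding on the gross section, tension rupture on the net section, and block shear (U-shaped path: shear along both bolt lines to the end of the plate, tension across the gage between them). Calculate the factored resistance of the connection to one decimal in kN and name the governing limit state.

Bolt shear: A_b = π(20)²/4 = 314.16 mm². φR_n = 0.75 × 579 × 314.16 × 6 × 1 = 818.5 kN.
Bearing (20 mm plate, F_u = 450 MPa): end bolts L_c = 39 − 22/2 = 28, R_n = min(1.2×28×20×450, 2.4×20×20×450) = 302.4 kN/bolt; interior L_c = 76 − 22 = 54, R_n = 432 kN/bolt. φR_n = 0.75 × (2×302.4 + 4×432) = 1749.6 kN.
Tension yield (gross): A_g = 180×20 = 3600 mm². φR_n = 0.90 × 350 × 3600 = 1134.0 kN.
Tension rupture (net): A_n = (180 − 2×24)×20 = 2640 mm² (U = 1.0, A_e = A_n). φR_n = 0.75 × 450 × 2640 = 891.0 kN.
Block shear: shear path 2×[39+2×76] = 2×191 mm, A_gv = 7640, A_nv = 2×(191 − 2.5×24)×20 = 5240 mm²; tension across gage: (57 − 1×24)×20 = 660 mm². R_n = min(0.6×450×5240, 0.6×350×7640) + 1.0×450×660 = min(1414.8, 1604.4) + 297 = 1711.8 kN. φR_n = 0.75 × 1711.8 = 1283.9 kN.
Governing: min(818.5, 1749.6, 1134.0, 891.0, 1283.9) = 818.5 kN → bolt shear.

818.5 kN (bolt shear governs)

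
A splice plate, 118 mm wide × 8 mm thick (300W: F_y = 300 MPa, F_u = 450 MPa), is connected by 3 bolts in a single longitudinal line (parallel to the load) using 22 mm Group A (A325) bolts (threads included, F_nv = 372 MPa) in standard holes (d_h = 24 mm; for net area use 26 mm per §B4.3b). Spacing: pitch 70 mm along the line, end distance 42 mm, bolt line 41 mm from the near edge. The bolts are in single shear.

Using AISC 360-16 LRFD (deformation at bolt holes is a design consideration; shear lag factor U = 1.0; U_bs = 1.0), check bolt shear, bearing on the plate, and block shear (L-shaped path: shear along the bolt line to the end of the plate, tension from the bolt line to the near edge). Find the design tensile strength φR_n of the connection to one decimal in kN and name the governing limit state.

265.1 kN (block shear governs)

Bolt shear: A_b = π(22)²/4 = 380.13 mm². φR_n = 0.75 × 372 × 380.13 × 3 × 1 = 318.2 kN.
Bearing (8 mm plate, F_u = 450 MPa): end bolts L_c = 42 − 24/2 = 30, R_n = min(1.2×30×8×450, 2.4×22×8×450) = 129.6 kN/bolt; interior L_c = 70 − 24 = 46, R_n = 190.08 kN/bolt. φR_n = 0.75 × (1×129.6 + 2×190.08) = 382.3 kN.
Block shear: shear path 1×[42+2×70] = 1×182 mm, A_gv = 1456, A_nv = 1×(182 − 2.5×26)×8 = 936 mm²; tension to near edge: (41 − 0.5×26)×8 = 224 mm². R_n = min(0.6×450×936, 0.6×300×1456) + 1.0×450×224 = min(252.72, 262.08) + 100.8 = 353.52 kN. φR_n = 0.75 × 353.52 = 265.1 kN.
Governing: min(318.2, 382.3, 265.1) = 265.1 kN → block shear.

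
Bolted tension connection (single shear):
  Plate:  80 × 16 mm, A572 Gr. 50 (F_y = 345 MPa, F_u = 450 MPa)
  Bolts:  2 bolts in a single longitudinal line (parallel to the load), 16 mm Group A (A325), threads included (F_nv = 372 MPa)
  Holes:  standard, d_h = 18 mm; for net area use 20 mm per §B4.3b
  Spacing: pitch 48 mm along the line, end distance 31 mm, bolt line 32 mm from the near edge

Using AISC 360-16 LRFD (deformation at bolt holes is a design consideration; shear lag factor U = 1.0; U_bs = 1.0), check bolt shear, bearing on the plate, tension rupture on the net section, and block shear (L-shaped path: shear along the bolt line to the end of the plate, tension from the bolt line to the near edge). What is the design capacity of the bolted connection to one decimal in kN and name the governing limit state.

112.2 kN (bolt shear governs)

Bolt shear: A_b = π(16)²/4 = 201.06 mm². φR_n = 0.75 × 372 × 201.06 × 2 × 1 = 112.2 kN.
Bearing (16 mm plate, F_u = 450 MPa): end bolts L_c = 31 − 18/2 = 22, R_n = min(1.2×22×16×450, 2.4×16×16×450) = 190.08 kN/bolt; interior L_c = 48 − 18 = 30, R_n = 259.2 kN/bolt. φR_n = 0.75 × (1×190.08 + 1×259.2) = 337.0 kN.
Tension rupture (net): A_n = (80 − 1×20)×16 = 960 mm² (U = 1.0, A_e = A_n). φR_n = 0.75 × 450 × 960 = 324.0 kN.
Block shear: shear path 1×[31+1×48] = 1×79 mm, A_gv = 1264, A_nv = 1×(79 − 1.5×20)×16 = 784 mm²; tension to near edge: (32 − 0.5×20)×16 = 352 mm². R_n = min(0.6×450×784, 0.6×345×1264) + 1.0×450×352 = min(211.68, 261.65) + 158.4 = 370.08 kN. φR_n = 0.75 × 370.08 = 277.6 kN.
Governing: min(112.2, 337.0, 324.0, 277.6) = 112.2 kN → bolt shear.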